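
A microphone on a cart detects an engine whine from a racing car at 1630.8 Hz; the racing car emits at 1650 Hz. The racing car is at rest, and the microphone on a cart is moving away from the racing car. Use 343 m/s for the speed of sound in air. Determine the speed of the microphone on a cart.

4.0 m/s

f' = f · (v − v_o)/v ⇒ v_o = v · |f'/f − 1|.
v_o = 343 × |1630.8/1650 − 1| = 343 × 0.01164 ≈ 4.0 m/s.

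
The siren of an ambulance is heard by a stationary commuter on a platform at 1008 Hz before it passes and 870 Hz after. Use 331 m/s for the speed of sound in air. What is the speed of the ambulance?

f₁/f₂ = (v + v_s)/(v − v_s), so v_s = v · (f₁ − f₂)/(f₁ + f₂).
v_s = 331 × (1008 − 870)/(1008 + 870) = 331 × 138/1878 ≈ 24.3 m/s.

24.3 m/s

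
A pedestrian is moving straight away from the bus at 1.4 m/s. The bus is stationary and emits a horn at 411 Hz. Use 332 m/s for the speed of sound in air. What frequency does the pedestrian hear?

Only the observer moves, away from the source, so f' = f · (v − v_o)/v.
f' = 411 × (332 − 1.4)/332 = 411 × 330.6/332 ≈ 409 Hz.

409 Hz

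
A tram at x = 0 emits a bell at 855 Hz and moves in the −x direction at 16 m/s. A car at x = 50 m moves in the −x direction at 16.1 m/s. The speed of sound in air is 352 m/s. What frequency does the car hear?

855 Hz

The observer lies on the +x side, so the source is heading away from the observer and the observer is heading toward the source.
Both move, so f' = f · (v + v_o)/(v + v_s).
f' = 855 × (352 + 16.1)/(352 + 16) = 855 × 368.1/368 ≈ 855 Hz.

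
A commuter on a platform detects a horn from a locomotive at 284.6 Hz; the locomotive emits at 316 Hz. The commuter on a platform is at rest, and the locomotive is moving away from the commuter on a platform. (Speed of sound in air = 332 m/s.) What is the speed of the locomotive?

f' = f · v/(v + v_s) ⇒ v_s = v · |1 − f/f'|.
v_s = 332 × |1 − 316/284.6| = 332 × 0.1103 ≈ 37 m/s.

37 m/s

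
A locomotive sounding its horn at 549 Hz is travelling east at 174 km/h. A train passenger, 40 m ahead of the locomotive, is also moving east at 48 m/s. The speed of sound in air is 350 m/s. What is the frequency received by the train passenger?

550 Hz

174 km/h = 48.33 m/s.
The train passenger is ahead, so the locomotive is moving toward it while the train passenger is moving away from the locomotive.
Both move, so f' = f · (v − v_o)/(v − v_s).
f' = 549 × (350 − 48)/(350 − 48.33) = 549 × 302/301.67 ≈ 550 Hz.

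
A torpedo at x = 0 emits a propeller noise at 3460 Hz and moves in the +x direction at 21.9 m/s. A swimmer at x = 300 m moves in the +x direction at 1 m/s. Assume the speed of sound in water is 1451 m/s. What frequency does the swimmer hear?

3511 Hz

The observer lies on the +x side, so the source is heading toward the observer and the observer is heading away from the source.
Both move, so f' = f · (v − v_o)/(v − v_s).
f' = 3460 × (1451 − 1)/(1451 − 21.9) = 3460 × 1450/1429.1 ≈ 3511 Hz.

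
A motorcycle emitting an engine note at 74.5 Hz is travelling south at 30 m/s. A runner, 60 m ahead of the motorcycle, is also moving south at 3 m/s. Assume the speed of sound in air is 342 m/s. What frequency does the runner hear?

The runner is ahead, so the motorcycle is moving toward it while the runner is moving away from the motorcycle.
Both move, so f' = f · (v − v_o)/(v − v_s).
f' = 74.5 × (342 − 3)/(342 − 30) = 74.5 × 339/312 ≈ 81 Hz.

81 Hz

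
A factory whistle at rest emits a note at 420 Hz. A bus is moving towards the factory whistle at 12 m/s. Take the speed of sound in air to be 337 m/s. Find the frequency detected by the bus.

Moving observer, stationary source: f' = f · (v + v_o)/v.
f' = 420 × (337 + 12)/337 = 420 × 349/337 ≈ 435 Hz.

435 Hz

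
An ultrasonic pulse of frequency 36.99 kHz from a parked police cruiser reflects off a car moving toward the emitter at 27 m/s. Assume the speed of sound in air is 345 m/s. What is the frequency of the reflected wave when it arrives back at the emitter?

The car first receives the wave as a moving observer: f₁ = f₀ · (v + u)/v = 36.99 × (345 + 27)/345 ≈ 39.9 kHz.
On reflection it acts as a source moving toward the stationary detector: f₂ = f₁ · v/(v − u) = 39.9 × 345/318 ≈ 43.3 kHz.

43.3 kHz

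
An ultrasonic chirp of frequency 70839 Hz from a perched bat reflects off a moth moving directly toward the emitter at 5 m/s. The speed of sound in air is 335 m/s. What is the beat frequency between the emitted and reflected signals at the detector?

The moth first receives the wave as a moving observer: f₁ = f₀ · (v + u)/v = 70839 × (335 + 5)/335 ≈ 71896 Hz.
The reflection then acts as a moving source: f₂ = f₁ · v/(v − u) ≈ 72986 Hz.
Beat frequency: |f₂ − f₀| = 2u·f₀/(v − u) = 2 × 5 × 70839/330 ≈ 2147 Hz.

2147 Hz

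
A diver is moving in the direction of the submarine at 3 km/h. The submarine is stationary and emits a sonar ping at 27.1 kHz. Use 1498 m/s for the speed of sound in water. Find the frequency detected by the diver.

27.1 kHz

3 km/h = 0.8333 m/s.
Only the observer moves, toward the source, so f' = f · (v + v_o)/v.
f' = 27.1 × (1498 + 0.8333)/1498 = 27.1 × 1498.8/1498 ≈ 27.1 kHz.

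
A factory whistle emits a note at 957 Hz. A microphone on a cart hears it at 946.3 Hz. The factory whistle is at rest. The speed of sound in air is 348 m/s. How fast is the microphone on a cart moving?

f' < f, so the microphone on a cart is receding.
f' = f · (v − v_o)/v ⇒ v_o = v · |f'/f − 1|.
v_o = 348 × |946.3/957 − 1| = 348 × 0.01118 ≈ 3.9 m/s.

3.9 m/s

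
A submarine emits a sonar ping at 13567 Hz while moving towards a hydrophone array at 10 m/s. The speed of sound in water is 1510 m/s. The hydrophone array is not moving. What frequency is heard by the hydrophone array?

Only the source moves, toward the listener, so f' = f · v/(v − v_s).
f' = 13567 × 1510/(1510 − 10) = 13567 × 1510/1500 ≈ 13657 Hz.

13657 Hz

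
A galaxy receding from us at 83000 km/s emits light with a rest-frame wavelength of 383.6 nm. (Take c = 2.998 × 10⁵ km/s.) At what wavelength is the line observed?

509.7 nm

β = v/c = 83000/299800 = 0.2769.
Relativistic Doppler for wavelength: λ' = λ₀ · √((1 + β)/(1 − β)).
λ' = 383.6 × √(1.2769/0.7231) = 383.6 × 1.32879 ≈ 509.7 nm.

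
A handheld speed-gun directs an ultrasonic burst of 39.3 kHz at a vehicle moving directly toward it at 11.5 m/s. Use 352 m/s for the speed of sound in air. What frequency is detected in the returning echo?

42.0 kHz

The vehicle first receives the wave as a moving observer: f₁ = f₀ · (v + u)/v = 39.3 × (352 + 11.5)/352 ≈ 40.6 kHz.
On reflection it acts as a source moving toward the stationary detector: f₂ = f₁ · v/(v − u) = 40.6 × 352/340.5 ≈ 42.0 kHz.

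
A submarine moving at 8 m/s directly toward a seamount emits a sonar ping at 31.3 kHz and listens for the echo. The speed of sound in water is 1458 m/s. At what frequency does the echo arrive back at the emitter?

31.6 kHz

The seamount receives the sound from a moving source: f₁ = f₀ · v/(v − v_e) = 31.3 × 1458/1450 ≈ 31.5 kHz.
On the return leg the submarine is a moving observer: f₂ = f₁ · (v + v_e)/v = 31.5 × 1466/1458 ≈ 31.6 kHz.
Equivalently f₂ = f₀ · (v + v_e)/(v − v_e).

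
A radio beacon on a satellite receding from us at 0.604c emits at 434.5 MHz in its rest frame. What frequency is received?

215.9 MHz

Relativistic Doppler for frequency: f' = f₀ · √((1 − β)/(1 + β)).
f' = 434.5 × √(0.3960/1.6040) = 434.5 × 0.49687 ≈ 215.9 MHz.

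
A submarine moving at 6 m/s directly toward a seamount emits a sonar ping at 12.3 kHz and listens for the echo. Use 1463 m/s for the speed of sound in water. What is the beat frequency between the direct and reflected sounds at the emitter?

The seamount receives the sound from a moving source: f₁ = f₀ · v/(v − v_e) = 12.3 × 1463/1457 ≈ 12.3507 kHz.
On the return leg the submarine is a moving observer: f₂ = f₁ · (v + v_e)/v = 12.3507 × 1469/1463 ≈ 12.4013 kHz.
Equivalently f₂ = f₀ · (v + v_e)/(v − v_e).
Beat against the emitted tone (with f₀ = 12300 Hz): |f₂ − f₀| = 2v_e·f₀/(v − v_e) = 2 × 6 × 12300/1457 ≈ 101 Hz.

101 Hz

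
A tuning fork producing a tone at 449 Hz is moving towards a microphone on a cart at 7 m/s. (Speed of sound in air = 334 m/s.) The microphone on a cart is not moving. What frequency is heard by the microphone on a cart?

Only the source moves, toward the listener, so f' = f · v/(v − v_s).
f' = 449 × 334/(334 − 7) = 449 × 334/327 ≈ 459 Hz.

459 Hz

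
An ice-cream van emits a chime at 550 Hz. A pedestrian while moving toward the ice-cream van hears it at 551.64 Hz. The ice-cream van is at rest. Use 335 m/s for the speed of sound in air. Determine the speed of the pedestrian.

f' = f · (v + v_o)/v ⇒ v_o = v · |f'/f − 1|.
v_o = 335 × |551.64/550 − 1| = 335 × 0.002982 ≈ 1.00 m/s.

1.00 m/s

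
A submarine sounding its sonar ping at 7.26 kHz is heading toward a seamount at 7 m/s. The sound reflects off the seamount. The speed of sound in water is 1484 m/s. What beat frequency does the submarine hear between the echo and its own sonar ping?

The seamount receives the sound from a moving source: f₁ = f₀ · v/(v − v_e) = 7.26 × 1484/1477 ≈ 7.2944 kHz.
On the return leg the submarine is a moving observer: f₂ = f₁ · (v + v_e)/v = 7.2944 × 1491/1484 ≈ 7.3288 kHz.
Beat against the emitted tone (with f₀ = 7260 Hz): |f₂ − f₀| = 2v_e·f₀/(v − v_e) = 2 × 7 × 7260/1477 ≈ 69 Hz.

69 Hz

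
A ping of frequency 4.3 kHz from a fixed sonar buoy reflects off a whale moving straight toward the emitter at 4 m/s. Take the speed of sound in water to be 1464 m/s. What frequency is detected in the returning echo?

4.32 kHz

At the whale (a moving observer), f₁ = f₀ · (v + u)/v = 4.3 × 1468/1464 ≈ 4.31 kHz.
The reflection then acts as a moving source: f₂ = f₁ · v/(v − u) ≈ 4.32 kHz.
Equivalently f₂ = f₀ · (v + u)/(v − u).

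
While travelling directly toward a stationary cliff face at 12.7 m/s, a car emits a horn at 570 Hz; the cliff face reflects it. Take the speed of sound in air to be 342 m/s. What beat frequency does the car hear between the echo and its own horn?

44.0 Hz

The cliff face receives the sound from a moving source: f₁ = f₀ · v/(v − v_e) = 570 × 342/329.3 ≈ 592.0 Hz.
On the return leg the car is a moving observer: f₂ = f₁ · (v + v_e)/v = 592.0 × 354.7/342 ≈ 614.0 Hz.
Equivalently f₂ = f₀ · (v + v_e)/(v − v_e).
Beat against the emitted tone: |f₂ − f₀| = 2v_e·f₀/(v − v_e) = 2 × 12.7 × 570/329.3 ≈ 44.0 Hz.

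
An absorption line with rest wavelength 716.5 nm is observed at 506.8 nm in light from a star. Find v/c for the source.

0.333

λ'/λ₀ = 0.7073 < 1 (blueshift), so the source is approaching.
λ'/λ₀ = √((1 − β)/(1 + β)) for an approaching source ⇒ β = (1 − r²)/(1 + r²) with r = λ'/λ₀.
β = (1 − 0.5003)/(1 + 0.5003) ≈ 0.333.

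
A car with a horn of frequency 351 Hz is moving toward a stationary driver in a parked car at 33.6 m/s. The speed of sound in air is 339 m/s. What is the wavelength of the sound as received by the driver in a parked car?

With the source moving toward a stationary observer, f' = f · v/(v − v_s).
f' = 351 × 339/(339 − 33.6) ≈ 390 Hz.
λ' = v/f' = 339/389.617 ≈ 87.0 cm.

87.0 cm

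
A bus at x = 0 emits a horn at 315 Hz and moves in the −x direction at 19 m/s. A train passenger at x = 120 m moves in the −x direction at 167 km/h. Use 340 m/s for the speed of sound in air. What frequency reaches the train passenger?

339 Hz

167 km/h = 46.39 m/s.
The observer lies on the +x side, so the source is heading away from the observer and the observer is heading toward the source.
General Doppler shift: f' = f · (v + v_o)/(v + v_s).
f' = 315 × (340 + 46.39)/(340 + 19) = 315 × 386.39/359 ≈ 339 Hz.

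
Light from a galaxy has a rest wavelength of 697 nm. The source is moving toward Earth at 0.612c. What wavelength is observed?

342.0 nm

Relativistic Doppler for wavelength: λ' = λ₀ · √((1 − β)/(1 + β)).
λ' = 697 × √(0.3880/1.6120) = 697 × 0.49061 ≈ 342.0 nm.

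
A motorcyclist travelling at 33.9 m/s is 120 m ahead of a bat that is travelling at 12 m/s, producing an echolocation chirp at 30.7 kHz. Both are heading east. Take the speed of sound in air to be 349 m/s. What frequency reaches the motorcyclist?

28.7 kHz

The motorcyclist is ahead, so the bat is moving toward it while the motorcyclist is moving away from the bat.
General Doppler shift: f' = f · (v − v_o)/(v − v_s).
f' = 30.7 × (349 − 33.9)/(349 − 12) = 30.7 × 315.1/337 ≈ 28.7 kHz.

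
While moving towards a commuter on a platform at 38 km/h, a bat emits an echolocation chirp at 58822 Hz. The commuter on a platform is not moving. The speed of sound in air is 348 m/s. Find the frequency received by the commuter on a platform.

38 km/h = 10.56 m/s.
Only the source moves, toward the listener, so f' = f · v/(v − v_s).
f' = 58822 × 348/(348 − 10.56) = 58822 × 348/337.4 ≈ 60662 Hz.

60662 Hz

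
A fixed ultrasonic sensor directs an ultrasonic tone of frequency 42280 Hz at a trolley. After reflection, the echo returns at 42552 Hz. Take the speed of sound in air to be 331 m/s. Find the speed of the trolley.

1.06 m/s

Double Doppler shift off a moving reflector: f₂ = f₀ · (v + u)/(v − u) (u > 0 toward emitter).
Rearranging, u = v · (f₂ − f₀)/(f₂ + f₀) = 331 × 272/84832 ≈ 1.06 m/s.
So the trolley is moving at 1.06 m/s toward the emitter.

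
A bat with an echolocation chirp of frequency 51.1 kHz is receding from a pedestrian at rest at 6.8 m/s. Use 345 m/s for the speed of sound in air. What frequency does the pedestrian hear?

Only the source moves, away from the listener, so f' = f · v/(v + v_s).
f' = 51.1 × 345/(345 + 6.8) = 51.1 × 345/351.8 ≈ 50.1 kHz.

50.1 kHz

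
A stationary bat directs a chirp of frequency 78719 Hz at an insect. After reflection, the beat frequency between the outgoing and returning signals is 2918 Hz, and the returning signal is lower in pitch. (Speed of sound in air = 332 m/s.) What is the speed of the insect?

Double Doppler shift off a moving reflector: f₂ = f₀ · (v + u)/(v − u) (u > 0 toward emitter).
Returning signal is lower, so f₂ = f₀ − Δf = 78719 − 2918 = 75801 Hz.
Rearranging, u = v · (f₂ − f₀)/(f₂ + f₀) = 332 × -2918/154520 ≈ -6.3 m/s.
So the insect is moving at 6.3 m/s away from the emitter.

6.3 m/s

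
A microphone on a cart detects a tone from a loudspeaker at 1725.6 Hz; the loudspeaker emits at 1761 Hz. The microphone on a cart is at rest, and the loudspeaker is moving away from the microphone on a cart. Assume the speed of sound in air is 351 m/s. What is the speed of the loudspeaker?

7.2 m/s

f' = f · v/(v + v_s) ⇒ v_s = v · |1 − f/f'|.
v_s = 351 × |1 − 1761/1725.6| = 351 × 0.02051 ≈ 7.2 m/s.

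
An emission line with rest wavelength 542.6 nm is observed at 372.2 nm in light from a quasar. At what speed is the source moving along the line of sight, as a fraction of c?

0.360

λ'/λ₀ = 0.6860 < 1 (blueshift), so the source is approaching.
λ'/λ₀ = √((1 − β)/(1 + β)) for an approaching source ⇒ β = (1 − r²)/(1 + r²) with r = λ'/λ₀.
β = (1 − 0.4705)/(1 + 0.4705) ≈ 0.360.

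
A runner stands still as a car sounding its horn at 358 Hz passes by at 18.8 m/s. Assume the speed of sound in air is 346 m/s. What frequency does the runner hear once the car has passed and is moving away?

340 Hz

Receding: f₂ = f · v/(v + v_s) = 358 × 346/364.8 ≈ 340 Hz.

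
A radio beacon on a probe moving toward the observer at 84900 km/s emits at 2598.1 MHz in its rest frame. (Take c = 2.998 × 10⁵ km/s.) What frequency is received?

3476.2 MHz

β = v/c = 84900/299800 = 0.2832.
Relativistic Doppler for frequency: f' = f₀ · √((1 + β)/(1 − β)).
f' = 2598.1 × √(1.2832/0.7168) = 2598.1 × 1.33796 ≈ 3476.2 MHz.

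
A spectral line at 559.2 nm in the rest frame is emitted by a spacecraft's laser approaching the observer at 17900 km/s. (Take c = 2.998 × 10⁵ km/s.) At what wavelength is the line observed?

β = v/c = 17900/299800 = 0.0597.
Relativistic Doppler for wavelength: λ' = λ₀ · √((1 − β)/(1 + β)).
λ' = 559.2 × √(0.9403/1.0597) = 559.2 × 0.94197 ≈ 526.8 nm.

526.8 nm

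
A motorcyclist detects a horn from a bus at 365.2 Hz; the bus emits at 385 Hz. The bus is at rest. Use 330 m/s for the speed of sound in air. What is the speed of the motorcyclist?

f' < f, so the motorcyclist is receding.
f' = f · (v − v_o)/v ⇒ v_o = v · |f'/f − 1|.
v_o = 330 × |365.2/385 − 1| = 330 × 0.05143 ≈ 17.0 m/s.

17.0 m/s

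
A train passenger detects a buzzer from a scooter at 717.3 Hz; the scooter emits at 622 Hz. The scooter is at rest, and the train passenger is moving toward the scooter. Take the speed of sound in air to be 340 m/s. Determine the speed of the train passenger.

f' = f · (v + v_o)/v ⇒ v_o = v · |f'/f − 1|.
v_o = 340 × |717.3/622 − 1| = 340 × 0.1532 ≈ 52 m/s.

52 m/s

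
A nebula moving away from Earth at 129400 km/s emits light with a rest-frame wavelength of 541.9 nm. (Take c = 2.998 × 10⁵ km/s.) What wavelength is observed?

860.0 nm

β = v/c = 129400/299800 = 0.4316.
Relativistic Doppler for wavelength: λ' = λ₀ · √((1 + β)/(1 − β)).
λ' = 541.9 × √(1.4316/0.5684) = 541.9 × 1.58707 ≈ 860.0 nm.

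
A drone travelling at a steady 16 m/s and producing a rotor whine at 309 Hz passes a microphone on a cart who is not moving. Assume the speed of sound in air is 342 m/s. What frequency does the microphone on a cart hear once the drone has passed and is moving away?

Receding: f₂ = f · v/(v + v_s) = 309 × 342/358 ≈ 295 Hz.

295 Hz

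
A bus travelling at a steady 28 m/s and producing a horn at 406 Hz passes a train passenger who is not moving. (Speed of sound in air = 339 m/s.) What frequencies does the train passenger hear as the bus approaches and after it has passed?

Approaching: f₁ = f · v/(v − v_s) = 406 × 339/311 ≈ 443 Hz.
Receding: f₂ = f · v/(v + v_s) = 406 × 339/367 ≈ 375 Hz.

443 Hz approaching; 375 Hz receding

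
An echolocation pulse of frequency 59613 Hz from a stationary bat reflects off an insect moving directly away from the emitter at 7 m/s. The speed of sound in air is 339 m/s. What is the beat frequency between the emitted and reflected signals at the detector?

The insect first receives the wave as a moving observer: f₁ = f₀ · (v − u)/v = 59613 × (339 − 7)/339 ≈ 58382 Hz.
On reflection it acts as a source moving away from the stationary detector: f₂ = f₁ · v/(v + u) = 58382 × 339/346 ≈ 57201 Hz.
Equivalently f₂ = f₀ · (v − u)/(v + u).
Beat frequency: |f₂ − f₀| = 2u·f₀/(v + u) = 2 × 7 × 59613/346 ≈ 2412 Hz.

2412 Hz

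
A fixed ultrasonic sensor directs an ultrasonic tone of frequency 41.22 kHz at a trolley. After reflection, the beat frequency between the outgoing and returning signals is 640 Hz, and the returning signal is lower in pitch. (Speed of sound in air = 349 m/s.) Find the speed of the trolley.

Double Doppler shift off a moving reflector: f₂ = f₀ · (v + u)/(v − u) (u > 0 toward emitter).
Returning signal is lower, so f₂ = f₀ − Δf = 41220 − 640 = 40580 Hz.
Rearranging, u = v · (f₂ − f₀)/(f₂ + f₀) = 349 × -640/81800 ≈ -2.73 m/s.
So the trolley is moving at 2.73 m/s away from the emitter.

2.73 m/s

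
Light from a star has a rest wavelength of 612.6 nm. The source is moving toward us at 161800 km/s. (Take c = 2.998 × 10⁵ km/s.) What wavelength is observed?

335.0 nm

β = v/c = 161800/299800 = 0.5397.
Relativistic Doppler for wavelength: λ' = λ₀ · √((1 − β)/(1 + β)).
λ' = 612.6 × √(0.4603/1.5397) = 612.6 × 0.54677 ≈ 335.0 nm.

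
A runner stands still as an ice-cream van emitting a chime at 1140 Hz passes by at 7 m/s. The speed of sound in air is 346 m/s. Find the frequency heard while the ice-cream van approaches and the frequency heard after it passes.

1164 Hz approaching; 1117 Hz receding

Approaching: f₁ = f · v/(v − v_s) = 1140 × 346/339 ≈ 1164 Hz.
Receding: f₂ = f · v/(v + v_s) = 1140 × 346/353 ≈ 1117 Hz.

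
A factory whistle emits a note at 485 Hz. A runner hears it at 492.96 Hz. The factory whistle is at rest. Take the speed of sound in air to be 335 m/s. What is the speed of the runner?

f' > f, so the runner is approaching.
f' = f · (v + v_o)/v ⇒ v_o = v · |f'/f − 1|.
v_o = 335 × |492.96/485 − 1| = 335 × 0.01641 ≈ 5.5 m/s.

5.5 m/s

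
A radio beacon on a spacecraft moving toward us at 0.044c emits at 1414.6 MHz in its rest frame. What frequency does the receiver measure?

Relativistic Doppler for frequency: f' = f₀ · √((1 + β)/(1 − β)).
f' = 1414.6 × √(1.0440/0.9560) = 1414.6 × 1.04501 ≈ 1478.3 MHz.

1478.3 MHz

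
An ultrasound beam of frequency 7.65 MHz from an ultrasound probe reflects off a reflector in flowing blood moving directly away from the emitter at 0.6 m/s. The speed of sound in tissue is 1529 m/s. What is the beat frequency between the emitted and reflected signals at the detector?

6002 Hz

The reflector in flowing blood first receives the wave as a moving observer: f₁ = f₀ · (v − u)/v = 7.65 × (1529 − 0.6)/1529 ≈ 7.64700 MHz.
The reflection then acts as a moving source: f₂ = f₁ · v/(v + u) ≈ 7.64400 MHz.
Equivalently f₂ = f₀ · (v − u)/(v + u).
Beat frequency (with f₀ = 7650000 Hz): |f₂ − f₀| = 2u·f₀/(v + u) = 2 × 0.6 × 7650000/1529.6 ≈ 6002 Hz.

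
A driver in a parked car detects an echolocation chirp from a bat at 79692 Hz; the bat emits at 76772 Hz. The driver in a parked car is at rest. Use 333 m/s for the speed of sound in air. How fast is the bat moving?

12.2 m/s

f' > f, so the bat is approaching.
f' = f · v/(v − v_s) ⇒ v_s = v · |1 − f/f'|.
v_s = 333 × |1 − 76772/79692| = 333 × 0.03664 ≈ 12.2 m/s.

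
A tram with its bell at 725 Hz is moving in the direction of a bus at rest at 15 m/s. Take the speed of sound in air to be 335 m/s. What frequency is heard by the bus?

Moving source, stationary observer: f' = f · v/(v − v_s) since the source is approaching.
f' = 725 × 335/(335 − 15) = 725 × 335/320 ≈ 759 Hz.

759 Hz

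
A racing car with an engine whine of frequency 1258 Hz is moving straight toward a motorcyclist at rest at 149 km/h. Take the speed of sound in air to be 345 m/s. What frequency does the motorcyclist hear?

149 km/h = 41.39 m/s.
Moving source, stationary observer: f' = f · v/(v − v_s) since the source is approaching.
f' = 1258 × 345/(345 − 41.39) = 1258 × 345/303.6 ≈ 1429 Hz.

1429 Hz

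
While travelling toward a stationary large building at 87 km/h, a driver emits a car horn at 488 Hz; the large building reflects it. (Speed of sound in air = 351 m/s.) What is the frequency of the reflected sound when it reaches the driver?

560 Hz

87 km/h = 24.17 m/s.
The large building receives the sound from a moving source: f₁ = f₀ · v/(v − v_e) = 488 × 351/326.83 ≈ 524 Hz.
On the return leg the driver is a moving observer: f₂ = f₁ · (v + v_e)/v = 524 × 375.17/351 ≈ 560 Hz.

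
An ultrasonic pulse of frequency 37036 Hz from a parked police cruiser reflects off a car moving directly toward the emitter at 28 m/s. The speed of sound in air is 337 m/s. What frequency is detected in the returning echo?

43748 Hz

At the car (a moving observer), f₁ = f₀ · (v + u)/v = 37036 × 365/337 ≈ 40113 Hz.
The reflection then acts as a moving source: f₂ = f₁ · v/(v − u) ≈ 43748 Hz.
Equivalently f₂ = f₀ · (v + u)/(v − u).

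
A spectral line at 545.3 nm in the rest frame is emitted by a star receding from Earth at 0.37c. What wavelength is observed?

804.1 nm

Relativistic Doppler for wavelength: λ' = λ₀ · √((1 + β)/(1 − β)).
λ' = 545.3 × √(1.3700/0.6300) = 545.3 × 1.47465 ≈ 804.1 nm.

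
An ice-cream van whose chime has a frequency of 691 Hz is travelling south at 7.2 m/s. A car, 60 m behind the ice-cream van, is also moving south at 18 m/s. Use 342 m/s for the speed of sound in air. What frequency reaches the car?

The car is behind, so the ice-cream van is moving away from it while the car is moving toward the ice-cream van.
Both move, so f' = f · (v + v_o)/(v + v_s).
f' = 691 × (342 + 18)/(342 + 7.2) = 691 × 360/349.2 ≈ 712 Hz.

712 Hz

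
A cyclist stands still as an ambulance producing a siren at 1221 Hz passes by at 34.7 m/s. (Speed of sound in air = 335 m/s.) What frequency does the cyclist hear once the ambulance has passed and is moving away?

Receding: f₂ = f · v/(v + v_s) = 1221 × 335/369.7 ≈ 1106 Hz.

1106 Hz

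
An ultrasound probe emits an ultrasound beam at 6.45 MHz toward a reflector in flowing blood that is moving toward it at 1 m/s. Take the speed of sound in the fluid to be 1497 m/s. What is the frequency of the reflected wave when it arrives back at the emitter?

At the reflector in flowing blood (a moving observer), f₁ = f₀ · (v + u)/v = 6.45 × 1498/1497 ≈ 6.454 MHz.
On reflection it acts as a source moving toward the stationary detector: f₂ = f₁ · v/(v − u) = 6.454 × 1497/1496 ≈ 6.459 MHz.
Equivalently f₂ = f₀ · (v + u)/(v − u).

6.459 MHz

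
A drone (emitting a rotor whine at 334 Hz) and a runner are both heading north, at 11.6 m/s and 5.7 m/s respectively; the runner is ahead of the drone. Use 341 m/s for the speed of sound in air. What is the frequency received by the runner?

340 Hz

The runner is ahead, so the drone is moving toward it while the runner is moving away from the drone.
General Doppler shift: f' = f · (v − v_o)/(v − v_s).
f' = 334 × (341 − 5.7)/(341 − 11.6) = 334 × 335.3/329.4 ≈ 340 Hz.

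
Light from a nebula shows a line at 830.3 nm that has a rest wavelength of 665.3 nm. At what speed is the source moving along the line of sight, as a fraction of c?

0.218c

λ'/λ₀ = 1.2480 > 1 (redshift), so the source is receding.
λ'/λ₀ = √((1 + β)/(1 − β)) for a receding source ⇒ β = (r² − 1)/(r² + 1) with r = λ'/λ₀.
β = (1.5575 − 1)/(1.5575 + 1) ≈ 0.218.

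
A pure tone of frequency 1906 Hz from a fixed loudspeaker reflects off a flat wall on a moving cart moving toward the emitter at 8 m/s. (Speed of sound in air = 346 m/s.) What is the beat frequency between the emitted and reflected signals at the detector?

At the flat wall on a moving cart (a moving observer), f₁ = f₀ · (v + u)/v = 1906 × 354/346 ≈ 1950.1 Hz.
The reflection then acts as a moving source: f₂ = f₁ · v/(v − u) ≈ 1996.2 Hz.
Beat frequency: |f₂ − f₀| = 2u·f₀/(v − u) = 2 × 8 × 1906/338 ≈ 90 Hz.

90 Hz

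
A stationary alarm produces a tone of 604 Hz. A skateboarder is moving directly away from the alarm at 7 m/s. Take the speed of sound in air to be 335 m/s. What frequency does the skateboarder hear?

591 Hz

Moving observer, stationary source: f' = f · (v − v_o)/v.
f' = 604 × (335 − 7)/335 = 604 × 328/335 ≈ 591 Hz.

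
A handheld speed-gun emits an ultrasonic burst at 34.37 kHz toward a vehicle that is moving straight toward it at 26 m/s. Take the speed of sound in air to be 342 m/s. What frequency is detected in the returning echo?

At the vehicle (a moving observer), f₁ = f₀ · (v + u)/v = 34.37 × 368/342 ≈ 37.0 kHz.
The reflection then acts as a moving source: f₂ = f₁ · v/(v − u) ≈ 40.0 kHz.

40.0 kHz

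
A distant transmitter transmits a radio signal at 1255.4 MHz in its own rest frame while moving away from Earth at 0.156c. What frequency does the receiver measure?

Relativistic Doppler for frequency: f' = f₀ · √((1 − β)/(1 + β)).
f' = 1255.4 × √(0.8440/1.1560) = 1255.4 × 0.85446 ≈ 1072.7 MHz.

1072.7 MHz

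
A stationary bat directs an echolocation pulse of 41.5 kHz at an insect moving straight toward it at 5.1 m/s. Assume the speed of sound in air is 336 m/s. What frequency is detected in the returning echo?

42.8 kHz

The insect first receives the wave as a moving observer: f₁ = f₀ · (v + u)/v = 41.5 × (336 + 5.1)/336 ≈ 42.1 kHz.
On reflection it acts as a source moving toward the stationary detector: f₂ = f₁ · v/(v − u) = 42.1 × 336/330.9 ≈ 42.8 kHz.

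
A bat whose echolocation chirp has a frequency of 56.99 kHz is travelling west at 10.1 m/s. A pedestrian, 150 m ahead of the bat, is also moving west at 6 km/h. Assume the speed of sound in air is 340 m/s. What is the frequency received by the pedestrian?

6 km/h = 1.667 m/s.
The pedestrian is ahead, so the bat is moving toward it while the pedestrian is moving away from the bat.
Both move, so f' = f · (v − v_o)/(v − v_s).
f' = 56.99 × (340 − 1.667)/(340 − 10.1) = 56.99 × 338.33/329.9 ≈ 58.4 kHz.

58.4 kHz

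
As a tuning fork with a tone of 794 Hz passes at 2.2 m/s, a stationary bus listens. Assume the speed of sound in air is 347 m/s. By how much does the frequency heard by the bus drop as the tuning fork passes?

Approaching: f₁ = f · v/(v − v_s) = 794 × 347/344.8 ≈ 799.1 Hz.
Receding: f₂ = f · v/(v + v_s) = 794 × 347/349.2 ≈ 789.0 Hz.
Drop: f₁ − f₂ = 2f·v·v_s/(v² − v_s²) = 2 × 794 × 347 × 2.2/(347² − 2.2²) ≈ 10.1 Hz.

10.1 Hz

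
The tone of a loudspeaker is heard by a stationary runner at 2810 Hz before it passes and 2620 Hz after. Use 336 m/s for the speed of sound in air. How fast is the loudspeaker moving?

11.8 m/s

f₁/f₂ = (v + v_s)/(v − v_s), so v_s = v · (f₁ − f₂)/(f₁ + f₂).
v_s = 336 × (2810 − 2620)/(2810 + 2620) = 336 × 190/5430 ≈ 11.8 m/s.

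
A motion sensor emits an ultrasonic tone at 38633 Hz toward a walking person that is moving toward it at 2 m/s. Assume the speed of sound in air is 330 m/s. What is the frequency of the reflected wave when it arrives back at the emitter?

39104 Hz

At the walking person (a moving observer), f₁ = f₀ · (v + u)/v = 38633 × 332/330 ≈ 38867 Hz.
The reflection then acts as a moving source: f₂ = f₁ · v/(v − u) ≈ 39104 Hz.
Equivalently f₂ = f₀ · (v + u)/(v − u).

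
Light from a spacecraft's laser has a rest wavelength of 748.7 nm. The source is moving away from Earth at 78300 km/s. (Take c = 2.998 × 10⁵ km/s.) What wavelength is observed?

978.2 nm

β = v/c = 78300/299800 = 0.2612.
Relativistic Doppler for wavelength: λ' = λ₀ · √((1 + β)/(1 − β)).
λ' = 748.7 × √(1.2612/0.7388) = 748.7 × 1.30652 ≈ 978.2 nm.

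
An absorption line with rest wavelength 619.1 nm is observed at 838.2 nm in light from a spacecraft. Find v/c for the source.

0.294c

λ'/λ₀ = 1.3539 > 1 (redshift), so the source is receding.
λ'/λ₀ = √((1 + β)/(1 − β)) for a receding source ⇒ β = (r² − 1)/(r² + 1) with r = λ'/λ₀.
β = (1.8330 − 1)/(1.8330 + 1) ≈ 0.294.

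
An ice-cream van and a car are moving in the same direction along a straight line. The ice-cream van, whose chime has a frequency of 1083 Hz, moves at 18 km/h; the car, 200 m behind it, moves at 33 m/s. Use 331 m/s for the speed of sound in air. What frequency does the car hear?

18 km/h = 5 m/s.
The car is behind, so the ice-cream van is moving away from it while the car is moving toward the ice-cream van.
Both move, so f' = f · (v + v_o)/(v + v_s).
f' = 1083 × (331 + 33)/(331 + 5) = 1083 × 364/336 ≈ 1173 Hz.

1173 Hz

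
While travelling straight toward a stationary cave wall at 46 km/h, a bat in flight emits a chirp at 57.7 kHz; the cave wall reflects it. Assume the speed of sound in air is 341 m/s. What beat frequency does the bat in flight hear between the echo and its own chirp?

46 km/h = 12.78 m/s.
The cave wall receives the sound from a moving source: f₁ = f₀ · v/(v − v_e) = 57.7 × 341/328.22 ≈ 59.95 kHz.
On the return leg the bat in flight is a moving observer: f₂ = f₁ · (v + v_e)/v = 59.95 × 353.78/341 ≈ 62.19 kHz.
Equivalently f₂ = f₀ · (v + v_e)/(v − v_e).
Beat against the emitted tone (with f₀ = 57700 Hz): |f₂ − f₀| = 2v_e·f₀/(v − v_e) = 2 × 12.78 × 57700/328.22 ≈ 4493 Hz.

4493 Hz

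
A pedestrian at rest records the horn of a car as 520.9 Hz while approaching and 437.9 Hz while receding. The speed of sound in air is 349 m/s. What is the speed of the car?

f₁/f₂ = (v + v_s)/(v − v_s), so v_s = v · (f₁ − f₂)/(f₁ + f₂).
v_s = 349 × (520.9 − 437.9)/(520.9 + 437.9) = 349 × 83.0/958.8 ≈ 30 m/s.

30 m/s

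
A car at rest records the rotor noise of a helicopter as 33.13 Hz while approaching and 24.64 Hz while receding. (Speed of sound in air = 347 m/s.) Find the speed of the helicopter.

51 m/s

f₁/f₂ = (v + v_s)/(v − v_s), so v_s = v · (f₁ − f₂)/(f₁ + f₂).
v_s = 347 × (33.13 − 24.64)/(33.13 + 24.64) = 347 × 8.49/57.77 ≈ 51 m/s.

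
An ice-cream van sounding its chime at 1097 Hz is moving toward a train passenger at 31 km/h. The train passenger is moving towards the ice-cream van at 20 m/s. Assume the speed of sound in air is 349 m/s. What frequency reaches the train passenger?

31 km/h = 8.611 m/s.
Both move, so f' = f · (v + v_o)/(v − v_s).
f' = 1097 × (349 + 20)/(349 − 8.611) = 1097 × 369/340.39 ≈ 1189 Hz.

1189 Hz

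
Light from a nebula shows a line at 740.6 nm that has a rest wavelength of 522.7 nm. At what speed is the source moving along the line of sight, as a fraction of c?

0.335

λ'/λ₀ = 1.4169 > 1 (redshift), so the source is receding.
λ'/λ₀ = √((1 + β)/(1 − β)) for a receding source ⇒ β = (r² − 1)/(r² + 1) with r = λ'/λ₀.
β = (2.0075 − 1)/(2.0075 + 1) ≈ 0.335.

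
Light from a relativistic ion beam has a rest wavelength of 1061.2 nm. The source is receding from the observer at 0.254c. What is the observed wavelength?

Relativistic Doppler for wavelength: λ' = λ₀ · √((1 + β)/(1 − β)).
λ' = 1061.2 × √(1.2540/0.7460) = 1061.2 × 1.29652 ≈ 1375.9 nm.

1375.9 nm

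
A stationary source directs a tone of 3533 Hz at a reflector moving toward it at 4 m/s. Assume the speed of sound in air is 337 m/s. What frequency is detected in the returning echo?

At the reflector (a moving observer), f₁ = f₀ · (v + u)/v = 3533 × 341/337 ≈ 3575 Hz.
On reflection it acts as a source moving toward the stationary detector: f₂ = f₁ · v/(v − u) = 3575 × 337/333 ≈ 3618 Hz.
Equivalently f₂ = f₀ · (v + u)/(v − u).

3618 Hz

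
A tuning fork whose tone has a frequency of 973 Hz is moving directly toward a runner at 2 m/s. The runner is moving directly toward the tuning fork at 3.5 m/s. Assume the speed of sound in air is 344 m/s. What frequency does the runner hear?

989 Hz

General Doppler shift: f' = f · (v + v_o)/(v − v_s).
f' = 973 × (344 + 3.5)/(344 − 2) = 973 × 347.5/342 ≈ 989 Hz.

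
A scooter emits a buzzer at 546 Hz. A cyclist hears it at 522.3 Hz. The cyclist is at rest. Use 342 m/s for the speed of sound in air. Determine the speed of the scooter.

f' < f, so the scooter is receding.
f' = f · v/(v + v_s) ⇒ v_s = v · |1 − f/f'|.
v_s = 342 × |1 − 546/522.3| = 342 × 0.04538 ≈ 15.5 m/s.

15.5 m/s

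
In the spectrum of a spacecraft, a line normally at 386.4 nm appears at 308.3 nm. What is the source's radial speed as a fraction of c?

λ'/λ₀ = 0.7979 < 1 (blueshift), so the source is approaching.
λ'/λ₀ = √((1 − β)/(1 + β)) for an approaching source ⇒ β = (1 − r²)/(1 + r²) with r = λ'/λ₀.
β = (1 − 0.6366)/(1 + 0.6366) ≈ 0.222.

0.222c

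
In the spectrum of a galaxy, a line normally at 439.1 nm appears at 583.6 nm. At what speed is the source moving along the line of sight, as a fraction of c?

0.277c

λ'/λ₀ = 1.3291 > 1 (redshift), so the source is receding.
λ'/λ₀ = √((1 + β)/(1 − β)) for a receding source ⇒ β = (r² − 1)/(r² + 1) with r = λ'/λ₀.
β = (1.7665 − 1)/(1.7665 + 1) ≈ 0.277.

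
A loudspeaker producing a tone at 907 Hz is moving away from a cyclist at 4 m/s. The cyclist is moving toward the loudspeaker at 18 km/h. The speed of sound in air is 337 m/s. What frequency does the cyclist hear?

18 km/h = 5 m/s.
Both move, so f' = f · (v + v_o)/(v + v_s).
f' = 907 × (337 + 5)/(337 + 4) = 907 × 342/341 ≈ 910 Hz.

910 Hz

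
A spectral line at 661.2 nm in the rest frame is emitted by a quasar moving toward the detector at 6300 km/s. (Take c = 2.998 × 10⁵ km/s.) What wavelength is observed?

647.4 nm

β = v/c = 6300/299800 = 0.0210.
Relativistic Doppler for wavelength: λ' = λ₀ · √((1 − β)/(1 + β)).
λ' = 661.2 × √(0.9790/1.0210) = 661.2 × 0.97920 ≈ 647.4 nm.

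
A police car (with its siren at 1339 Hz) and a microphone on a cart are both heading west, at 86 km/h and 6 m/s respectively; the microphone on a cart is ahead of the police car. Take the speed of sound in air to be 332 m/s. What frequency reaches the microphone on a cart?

86 km/h = 23.89 m/s.
The microphone on a cart is ahead, so the police car is moving toward it while the microphone on a cart is moving away from the police car.
General Doppler shift: f' = f · (v − v_o)/(v − v_s).
f' = 1339 × (332 − 6)/(332 − 23.89) = 1339 × 326/308.11 ≈ 1417 Hz.

1417 Hz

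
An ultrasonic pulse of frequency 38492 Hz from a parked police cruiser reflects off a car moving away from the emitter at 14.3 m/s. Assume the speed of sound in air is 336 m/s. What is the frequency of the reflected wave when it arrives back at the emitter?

35349 Hz

The car first receives the wave as a moving observer: f₁ = f₀ · (v − u)/v = 38492 × (336 − 14.3)/336 ≈ 36854 Hz.
The reflection then acts as a moving source: f₂ = f₁ · v/(v + u) ≈ 35349 Hz.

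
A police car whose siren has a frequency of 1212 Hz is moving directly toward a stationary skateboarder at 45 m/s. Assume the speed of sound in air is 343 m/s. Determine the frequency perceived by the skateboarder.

Moving source, stationary observer: f' = f · v/(v − v_s) since the source is approaching.
f' = 1212 × 343/(343 − 45) = 1212 × 343/298 ≈ 1395 Hz.

1395 Hz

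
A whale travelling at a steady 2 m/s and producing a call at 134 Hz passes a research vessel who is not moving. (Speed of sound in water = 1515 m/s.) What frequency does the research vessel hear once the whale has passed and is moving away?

Receding: f₂ = f · v/(v + v_s) = 134 × 1515/1517 ≈ 134 Hz.

134 Hz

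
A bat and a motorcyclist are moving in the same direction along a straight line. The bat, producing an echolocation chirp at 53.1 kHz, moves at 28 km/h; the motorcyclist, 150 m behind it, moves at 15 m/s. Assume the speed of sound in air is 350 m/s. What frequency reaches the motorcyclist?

28 km/h = 7.778 m/s.
The motorcyclist is behind, so the bat is moving away from it while the motorcyclist is moving toward the bat.
Both move, so f' = f · (v + v_o)/(v + v_s).
f' = 53.1 × (350 + 15)/(350 + 7.778) = 53.1 × 365/357.78 ≈ 54.2 kHz.

54.2 kHz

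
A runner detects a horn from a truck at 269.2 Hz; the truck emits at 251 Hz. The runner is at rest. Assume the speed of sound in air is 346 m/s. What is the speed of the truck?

23.4 m/s

f' > f, so the truck is approaching.
f' = f · v/(v − v_s) ⇒ v_s = v · |1 − f/f'|.
v_s = 346 × |1 − 251/269.2| = 346 × 0.06761 ≈ 23.4 m/s.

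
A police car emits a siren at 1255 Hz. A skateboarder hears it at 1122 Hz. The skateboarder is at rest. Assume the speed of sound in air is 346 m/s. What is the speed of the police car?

41 m/s

f' < f, so the police car is receding.
f' = f · v/(v + v_s) ⇒ v_s = v · |1 − f/f'|.
v_s = 346 × |1 − 1255/1122| = 346 × 0.1185 ≈ 41 m/s.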